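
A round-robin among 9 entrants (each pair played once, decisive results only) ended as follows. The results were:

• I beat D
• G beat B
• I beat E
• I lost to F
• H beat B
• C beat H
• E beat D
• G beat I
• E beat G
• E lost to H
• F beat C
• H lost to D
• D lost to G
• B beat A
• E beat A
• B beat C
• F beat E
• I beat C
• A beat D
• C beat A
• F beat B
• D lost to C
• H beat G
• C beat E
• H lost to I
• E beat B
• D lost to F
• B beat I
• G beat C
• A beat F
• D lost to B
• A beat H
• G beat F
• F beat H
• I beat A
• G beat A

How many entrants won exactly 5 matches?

Win totals: A 3, B 4, C 4, D 1, E 4, F 6, G 6, H 3, I 5.
Exactly 5: I — 1 entrant.

1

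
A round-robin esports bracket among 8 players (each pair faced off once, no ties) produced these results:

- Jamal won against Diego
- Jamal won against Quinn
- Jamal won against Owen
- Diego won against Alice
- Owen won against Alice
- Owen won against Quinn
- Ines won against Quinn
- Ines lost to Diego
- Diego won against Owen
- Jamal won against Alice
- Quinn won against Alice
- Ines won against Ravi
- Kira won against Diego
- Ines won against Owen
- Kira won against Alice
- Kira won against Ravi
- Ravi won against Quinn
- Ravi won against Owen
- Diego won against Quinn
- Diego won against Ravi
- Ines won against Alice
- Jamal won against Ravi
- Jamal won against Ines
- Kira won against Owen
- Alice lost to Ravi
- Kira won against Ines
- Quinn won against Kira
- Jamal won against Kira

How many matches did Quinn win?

2

Quinn's results: beat Alice, Kira; lost to Diego, Owen, Ines, Jamal, Ravi.
That is 2 wins.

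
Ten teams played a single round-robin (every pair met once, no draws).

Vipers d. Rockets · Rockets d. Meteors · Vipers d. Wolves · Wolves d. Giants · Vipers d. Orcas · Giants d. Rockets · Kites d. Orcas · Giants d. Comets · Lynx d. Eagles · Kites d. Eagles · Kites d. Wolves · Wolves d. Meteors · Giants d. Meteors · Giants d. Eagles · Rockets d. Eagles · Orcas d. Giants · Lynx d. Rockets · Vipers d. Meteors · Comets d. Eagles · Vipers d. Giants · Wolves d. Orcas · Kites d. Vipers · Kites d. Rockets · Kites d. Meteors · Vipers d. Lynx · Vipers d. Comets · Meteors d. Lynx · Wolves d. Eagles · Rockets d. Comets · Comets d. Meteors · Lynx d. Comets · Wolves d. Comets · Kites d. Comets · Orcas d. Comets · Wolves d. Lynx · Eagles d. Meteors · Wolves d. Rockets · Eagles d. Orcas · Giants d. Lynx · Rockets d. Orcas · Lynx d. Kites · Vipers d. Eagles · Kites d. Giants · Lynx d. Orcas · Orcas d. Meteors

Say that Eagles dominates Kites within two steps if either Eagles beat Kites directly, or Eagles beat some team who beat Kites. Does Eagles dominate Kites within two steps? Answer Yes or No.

No

Eagles did not beat Kites directly.
Eagles beat Meteors, Orcas, but each of them lost to Kites. No two-step path.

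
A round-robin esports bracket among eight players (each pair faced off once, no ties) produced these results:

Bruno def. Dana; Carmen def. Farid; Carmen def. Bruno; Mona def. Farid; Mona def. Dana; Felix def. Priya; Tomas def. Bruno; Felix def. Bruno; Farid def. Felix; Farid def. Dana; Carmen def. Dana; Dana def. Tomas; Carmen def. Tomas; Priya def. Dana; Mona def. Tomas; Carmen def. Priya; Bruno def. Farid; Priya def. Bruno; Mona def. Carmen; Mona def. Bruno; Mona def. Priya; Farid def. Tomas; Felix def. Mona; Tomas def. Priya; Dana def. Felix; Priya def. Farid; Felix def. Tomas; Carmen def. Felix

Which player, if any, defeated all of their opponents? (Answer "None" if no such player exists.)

Highest win total is Mona with 6 (out of 7 possible).
Mona lost to Felix, so no player went undefeated.

None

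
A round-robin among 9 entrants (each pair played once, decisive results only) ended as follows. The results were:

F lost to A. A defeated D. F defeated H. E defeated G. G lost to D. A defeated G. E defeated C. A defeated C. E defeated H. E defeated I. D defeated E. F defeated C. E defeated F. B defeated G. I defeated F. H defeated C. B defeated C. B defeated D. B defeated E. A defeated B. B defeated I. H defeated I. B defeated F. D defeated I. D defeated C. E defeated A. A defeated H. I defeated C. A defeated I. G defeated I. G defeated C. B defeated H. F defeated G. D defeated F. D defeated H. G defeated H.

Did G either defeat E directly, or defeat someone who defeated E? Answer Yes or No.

G did not beat E directly.
G beat C, H, I, but each of them lost to E. No two-step path.

No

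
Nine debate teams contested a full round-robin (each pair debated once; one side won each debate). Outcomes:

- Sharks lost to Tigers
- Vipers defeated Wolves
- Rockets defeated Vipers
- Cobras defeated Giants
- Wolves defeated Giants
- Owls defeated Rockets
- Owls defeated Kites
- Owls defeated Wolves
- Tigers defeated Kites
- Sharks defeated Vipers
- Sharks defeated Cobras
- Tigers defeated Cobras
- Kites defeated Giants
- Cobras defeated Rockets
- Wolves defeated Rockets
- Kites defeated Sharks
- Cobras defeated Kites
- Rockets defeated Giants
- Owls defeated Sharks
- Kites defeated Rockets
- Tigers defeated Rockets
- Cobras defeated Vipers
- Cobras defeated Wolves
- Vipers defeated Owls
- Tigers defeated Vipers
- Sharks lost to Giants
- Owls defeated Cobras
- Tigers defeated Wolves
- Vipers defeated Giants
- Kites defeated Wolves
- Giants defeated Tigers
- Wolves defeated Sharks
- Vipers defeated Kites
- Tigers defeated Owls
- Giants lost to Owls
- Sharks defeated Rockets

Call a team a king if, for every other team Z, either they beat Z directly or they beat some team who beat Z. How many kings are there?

5

Owls reaches everyone (king).
Kites cannot reach Owls in two steps.
Vipers reaches everyone (king).
Wolves cannot reach Owls, Kites in two steps.
Giants reaches everyone (king).
Sharks cannot reach Tigers in two steps.
Rockets cannot reach Cobras in two steps.
Cobras reaches everyone (king).
Tigers reaches everyone (king).
Kings: Owls, Vipers, Giants, Cobras, Tigers — 5.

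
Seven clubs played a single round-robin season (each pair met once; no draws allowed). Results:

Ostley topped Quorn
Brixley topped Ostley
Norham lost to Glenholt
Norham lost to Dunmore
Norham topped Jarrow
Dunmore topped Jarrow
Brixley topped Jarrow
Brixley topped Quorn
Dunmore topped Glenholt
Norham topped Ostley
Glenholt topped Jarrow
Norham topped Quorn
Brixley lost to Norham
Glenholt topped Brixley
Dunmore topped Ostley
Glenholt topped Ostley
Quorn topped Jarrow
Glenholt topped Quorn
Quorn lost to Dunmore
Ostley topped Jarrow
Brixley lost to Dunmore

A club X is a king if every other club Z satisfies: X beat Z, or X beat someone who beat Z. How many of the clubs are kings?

Ostley cannot reach Glenholt, Norham, Dunmore, Brixley in two steps.
Glenholt cannot reach Dunmore in two steps.
Norham cannot reach Glenholt, Dunmore in two steps.
Dunmore reaches everyone (king).
Brixley cannot reach Glenholt, Norham, Dunmore in two steps.
Quorn cannot reach Ostley, Glenholt, Norham, Dunmore, Brixley in two steps.
Jarrow cannot reach Ostley, Glenholt, Norham, Dunmore, Brixley, Quorn in two steps.
Kings: Dunmore — 1.

1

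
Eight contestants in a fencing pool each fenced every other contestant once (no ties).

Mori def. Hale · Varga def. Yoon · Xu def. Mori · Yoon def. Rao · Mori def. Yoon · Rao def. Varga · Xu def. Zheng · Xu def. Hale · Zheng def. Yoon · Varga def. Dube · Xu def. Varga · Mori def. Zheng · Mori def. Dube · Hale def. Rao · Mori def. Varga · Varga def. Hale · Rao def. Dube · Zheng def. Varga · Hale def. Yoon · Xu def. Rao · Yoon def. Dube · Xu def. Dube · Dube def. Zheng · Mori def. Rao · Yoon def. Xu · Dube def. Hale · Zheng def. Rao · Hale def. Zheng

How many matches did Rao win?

2

Rao's results: beat Dube, Varga; lost to Yoon, Mori, Xu, Zheng, Hale.
That is 2 wins.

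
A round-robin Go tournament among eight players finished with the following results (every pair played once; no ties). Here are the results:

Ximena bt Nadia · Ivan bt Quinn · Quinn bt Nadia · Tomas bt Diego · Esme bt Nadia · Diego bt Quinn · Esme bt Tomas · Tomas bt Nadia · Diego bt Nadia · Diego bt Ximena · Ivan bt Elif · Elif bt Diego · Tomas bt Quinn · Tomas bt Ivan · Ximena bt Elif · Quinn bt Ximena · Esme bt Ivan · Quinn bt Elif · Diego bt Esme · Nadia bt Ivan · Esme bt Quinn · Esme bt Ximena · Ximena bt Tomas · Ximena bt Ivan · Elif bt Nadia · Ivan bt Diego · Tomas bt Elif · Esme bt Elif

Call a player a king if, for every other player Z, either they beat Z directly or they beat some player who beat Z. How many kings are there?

3

Quinn cannot reach Esme in two steps.
Esme reaches everyone (king).
Diego reaches everyone (king).
Tomas reaches everyone (king).
Elif cannot reach Tomas in two steps.
Ivan cannot reach Tomas in two steps.
Nadia cannot reach Esme, Tomas, Ximena in two steps.
Ximena cannot reach Esme in two steps.
Kings: Esme, Diego, Tomas — 3.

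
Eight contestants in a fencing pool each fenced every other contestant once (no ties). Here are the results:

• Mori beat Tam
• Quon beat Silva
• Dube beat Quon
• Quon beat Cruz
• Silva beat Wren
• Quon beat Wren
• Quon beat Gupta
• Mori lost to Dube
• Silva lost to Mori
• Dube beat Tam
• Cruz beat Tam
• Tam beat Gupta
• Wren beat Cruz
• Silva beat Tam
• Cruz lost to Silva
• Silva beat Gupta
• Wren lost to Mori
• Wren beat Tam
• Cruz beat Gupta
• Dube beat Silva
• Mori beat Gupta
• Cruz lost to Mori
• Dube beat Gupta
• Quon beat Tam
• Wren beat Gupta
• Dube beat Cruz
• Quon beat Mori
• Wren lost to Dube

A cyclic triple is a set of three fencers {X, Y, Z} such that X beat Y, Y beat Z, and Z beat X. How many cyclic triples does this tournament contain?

0

Win totals: Quon 6, Silva 4, Gupta 0, Dube 7, Wren 3, Cruz 2, Mori 5, Tam 1.
A fencer with w wins dominates both others in C(w,2) triples; summing gives 15 + 6 + 0 + 21 + 3 + 1 + 10 + 0 = 56 transitive triples.
Total triples C(8,3) = 56, so cyclic triples = 56 − 56 = 0.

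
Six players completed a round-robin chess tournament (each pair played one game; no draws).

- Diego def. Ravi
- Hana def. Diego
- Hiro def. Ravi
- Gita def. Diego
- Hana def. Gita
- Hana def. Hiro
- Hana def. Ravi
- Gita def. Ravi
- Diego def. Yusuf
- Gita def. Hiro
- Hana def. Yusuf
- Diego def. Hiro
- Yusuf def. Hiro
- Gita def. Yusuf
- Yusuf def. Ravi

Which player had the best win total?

Hana

Win totals: Yusuf 2, Diego 3, Hiro 1, Ravi 0, Gita 4, Hana 5.
Hana leads with 5 wins (next highest: 4).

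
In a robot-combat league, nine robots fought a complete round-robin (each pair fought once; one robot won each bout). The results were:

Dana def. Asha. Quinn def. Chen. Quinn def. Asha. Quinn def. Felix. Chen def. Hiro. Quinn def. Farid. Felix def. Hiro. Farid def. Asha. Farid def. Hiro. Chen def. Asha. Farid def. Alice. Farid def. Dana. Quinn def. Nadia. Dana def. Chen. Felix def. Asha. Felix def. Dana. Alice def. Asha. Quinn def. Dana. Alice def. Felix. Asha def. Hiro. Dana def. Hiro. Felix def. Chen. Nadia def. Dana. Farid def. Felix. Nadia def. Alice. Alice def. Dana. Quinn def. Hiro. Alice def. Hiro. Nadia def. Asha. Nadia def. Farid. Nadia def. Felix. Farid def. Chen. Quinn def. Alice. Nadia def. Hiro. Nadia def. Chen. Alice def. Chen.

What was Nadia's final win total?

7

Nadia's results: beat Hiro, Alice, Felix, Dana, Chen, Farid, Asha; lost to Quinn.
That is 7 wins.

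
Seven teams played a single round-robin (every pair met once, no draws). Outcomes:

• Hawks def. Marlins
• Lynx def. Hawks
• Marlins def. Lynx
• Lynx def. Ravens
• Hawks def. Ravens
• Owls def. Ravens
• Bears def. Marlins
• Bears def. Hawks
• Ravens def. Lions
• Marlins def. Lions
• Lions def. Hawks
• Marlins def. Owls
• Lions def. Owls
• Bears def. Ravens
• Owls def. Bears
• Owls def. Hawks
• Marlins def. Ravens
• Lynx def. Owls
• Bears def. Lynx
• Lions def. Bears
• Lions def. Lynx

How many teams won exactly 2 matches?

Win totals: Bears 4, Ravens 1, Lions 4, Lynx 3, Hawks 2, Owls 3, Marlins 4.
Exactly 2: Hawks — 1 team.

1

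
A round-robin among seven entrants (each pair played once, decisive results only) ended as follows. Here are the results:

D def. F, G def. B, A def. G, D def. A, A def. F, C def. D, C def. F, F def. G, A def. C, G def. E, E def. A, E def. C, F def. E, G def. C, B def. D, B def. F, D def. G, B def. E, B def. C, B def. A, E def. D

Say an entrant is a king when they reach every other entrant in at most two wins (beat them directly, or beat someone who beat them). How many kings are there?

5

A reaches everyone (king).
B reaches everyone (king).
C cannot reach B in two steps.
D reaches everyone (king).
E cannot reach B in two steps.
F reaches everyone (king).
G reaches everyone (king).
Kings: A, B, D, F, G — 5.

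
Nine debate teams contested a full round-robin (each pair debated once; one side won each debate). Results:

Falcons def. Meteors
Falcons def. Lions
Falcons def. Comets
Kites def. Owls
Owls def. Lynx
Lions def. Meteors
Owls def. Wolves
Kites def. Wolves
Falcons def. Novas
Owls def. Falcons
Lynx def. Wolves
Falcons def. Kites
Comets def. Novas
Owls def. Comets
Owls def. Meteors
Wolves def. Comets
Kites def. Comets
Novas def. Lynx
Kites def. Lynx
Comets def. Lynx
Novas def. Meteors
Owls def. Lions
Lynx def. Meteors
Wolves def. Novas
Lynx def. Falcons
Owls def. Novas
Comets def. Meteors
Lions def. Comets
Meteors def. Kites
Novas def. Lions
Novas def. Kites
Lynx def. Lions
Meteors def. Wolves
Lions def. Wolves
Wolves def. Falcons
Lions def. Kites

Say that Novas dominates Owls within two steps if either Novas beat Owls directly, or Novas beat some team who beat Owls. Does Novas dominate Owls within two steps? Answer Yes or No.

Novas did not beat Owls directly.
Novas beat Lynx, Kites, Meteors, Lions. Of those, Kites beat Owls.

Yes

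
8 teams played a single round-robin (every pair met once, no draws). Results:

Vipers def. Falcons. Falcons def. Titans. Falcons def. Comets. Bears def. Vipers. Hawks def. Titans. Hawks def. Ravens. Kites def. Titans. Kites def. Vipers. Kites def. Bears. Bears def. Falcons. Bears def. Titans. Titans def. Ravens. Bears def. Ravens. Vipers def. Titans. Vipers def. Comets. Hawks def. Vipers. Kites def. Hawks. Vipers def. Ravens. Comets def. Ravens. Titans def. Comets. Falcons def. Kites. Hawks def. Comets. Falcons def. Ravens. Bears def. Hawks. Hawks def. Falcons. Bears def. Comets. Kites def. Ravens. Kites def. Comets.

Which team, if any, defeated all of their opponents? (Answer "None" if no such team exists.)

Highest win total is Kites with 6 (out of 7 possible).
Kites lost to Falcons, so no team went undefeated.

None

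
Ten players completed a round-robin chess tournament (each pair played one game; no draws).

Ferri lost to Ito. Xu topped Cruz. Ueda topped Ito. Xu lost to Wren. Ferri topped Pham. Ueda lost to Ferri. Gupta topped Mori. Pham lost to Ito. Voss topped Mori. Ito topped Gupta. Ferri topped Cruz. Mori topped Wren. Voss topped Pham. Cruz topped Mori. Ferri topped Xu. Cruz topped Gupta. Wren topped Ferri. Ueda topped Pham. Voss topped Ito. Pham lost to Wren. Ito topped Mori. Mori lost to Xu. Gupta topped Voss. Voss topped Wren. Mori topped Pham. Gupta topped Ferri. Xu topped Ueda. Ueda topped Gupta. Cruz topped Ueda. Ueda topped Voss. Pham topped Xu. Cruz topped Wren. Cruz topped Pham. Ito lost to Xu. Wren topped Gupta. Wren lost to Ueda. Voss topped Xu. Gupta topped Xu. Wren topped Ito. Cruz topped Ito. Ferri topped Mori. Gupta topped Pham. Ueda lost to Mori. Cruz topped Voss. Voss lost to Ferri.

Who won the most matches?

Cruz

Win totals: Wren 5, Pham 1, Voss 5, Ferri 6, Gupta 5, Mori 3, Ito 4, Xu 4, Cruz 7, Ueda 5.
Cruz leads with 7 wins (next highest: 6).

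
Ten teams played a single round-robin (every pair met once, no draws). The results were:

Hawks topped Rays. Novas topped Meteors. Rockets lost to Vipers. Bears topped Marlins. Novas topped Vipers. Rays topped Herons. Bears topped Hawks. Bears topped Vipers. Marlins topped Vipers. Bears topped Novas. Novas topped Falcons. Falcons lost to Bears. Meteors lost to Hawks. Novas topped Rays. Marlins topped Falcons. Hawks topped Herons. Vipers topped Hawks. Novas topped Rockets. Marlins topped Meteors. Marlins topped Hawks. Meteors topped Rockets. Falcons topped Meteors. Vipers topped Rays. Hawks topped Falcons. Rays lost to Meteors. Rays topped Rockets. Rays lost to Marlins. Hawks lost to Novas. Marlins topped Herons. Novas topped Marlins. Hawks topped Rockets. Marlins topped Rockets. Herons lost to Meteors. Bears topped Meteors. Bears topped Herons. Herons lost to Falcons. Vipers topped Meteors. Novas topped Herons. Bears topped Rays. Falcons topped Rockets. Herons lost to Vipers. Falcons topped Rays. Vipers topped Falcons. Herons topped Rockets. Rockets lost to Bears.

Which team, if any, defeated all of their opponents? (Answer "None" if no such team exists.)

Bears has 9 wins out of 9 opponents — a perfect record.

Bears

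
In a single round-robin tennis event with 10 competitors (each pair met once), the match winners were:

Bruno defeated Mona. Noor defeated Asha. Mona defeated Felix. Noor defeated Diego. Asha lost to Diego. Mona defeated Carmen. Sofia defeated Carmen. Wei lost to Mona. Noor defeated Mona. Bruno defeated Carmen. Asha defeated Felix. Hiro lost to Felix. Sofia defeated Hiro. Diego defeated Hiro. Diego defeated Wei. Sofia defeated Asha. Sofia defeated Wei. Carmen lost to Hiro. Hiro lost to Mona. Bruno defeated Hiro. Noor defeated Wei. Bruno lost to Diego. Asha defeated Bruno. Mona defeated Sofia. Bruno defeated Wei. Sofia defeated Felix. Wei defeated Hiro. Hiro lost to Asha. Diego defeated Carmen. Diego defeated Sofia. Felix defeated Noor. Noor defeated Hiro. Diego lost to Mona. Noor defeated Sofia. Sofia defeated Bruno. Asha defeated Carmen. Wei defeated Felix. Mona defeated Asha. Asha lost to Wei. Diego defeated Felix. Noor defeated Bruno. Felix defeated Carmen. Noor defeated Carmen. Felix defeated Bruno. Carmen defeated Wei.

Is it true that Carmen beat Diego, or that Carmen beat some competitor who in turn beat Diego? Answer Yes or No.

No

Carmen did not beat Diego directly.
Carmen beat Wei, but each of them lost to Diego. No two-step path.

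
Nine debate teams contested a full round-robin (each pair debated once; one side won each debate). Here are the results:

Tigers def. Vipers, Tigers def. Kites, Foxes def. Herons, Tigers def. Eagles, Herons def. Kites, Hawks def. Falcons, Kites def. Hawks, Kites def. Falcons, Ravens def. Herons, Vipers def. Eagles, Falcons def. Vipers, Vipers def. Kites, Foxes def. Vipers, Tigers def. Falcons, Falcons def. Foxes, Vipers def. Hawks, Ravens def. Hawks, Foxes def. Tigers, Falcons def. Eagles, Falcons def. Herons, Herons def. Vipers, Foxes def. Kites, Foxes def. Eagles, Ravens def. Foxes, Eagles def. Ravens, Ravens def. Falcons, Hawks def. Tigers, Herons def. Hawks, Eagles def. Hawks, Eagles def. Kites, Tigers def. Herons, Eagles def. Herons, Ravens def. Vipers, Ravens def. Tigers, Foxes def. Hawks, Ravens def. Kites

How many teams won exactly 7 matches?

1

Win totals: Ravens 7, Herons 3, Tigers 5, Hawks 2, Eagles 4, Vipers 3, Falcons 4, Kites 2, Foxes 6.
Exactly 7: Ravens — 1 team.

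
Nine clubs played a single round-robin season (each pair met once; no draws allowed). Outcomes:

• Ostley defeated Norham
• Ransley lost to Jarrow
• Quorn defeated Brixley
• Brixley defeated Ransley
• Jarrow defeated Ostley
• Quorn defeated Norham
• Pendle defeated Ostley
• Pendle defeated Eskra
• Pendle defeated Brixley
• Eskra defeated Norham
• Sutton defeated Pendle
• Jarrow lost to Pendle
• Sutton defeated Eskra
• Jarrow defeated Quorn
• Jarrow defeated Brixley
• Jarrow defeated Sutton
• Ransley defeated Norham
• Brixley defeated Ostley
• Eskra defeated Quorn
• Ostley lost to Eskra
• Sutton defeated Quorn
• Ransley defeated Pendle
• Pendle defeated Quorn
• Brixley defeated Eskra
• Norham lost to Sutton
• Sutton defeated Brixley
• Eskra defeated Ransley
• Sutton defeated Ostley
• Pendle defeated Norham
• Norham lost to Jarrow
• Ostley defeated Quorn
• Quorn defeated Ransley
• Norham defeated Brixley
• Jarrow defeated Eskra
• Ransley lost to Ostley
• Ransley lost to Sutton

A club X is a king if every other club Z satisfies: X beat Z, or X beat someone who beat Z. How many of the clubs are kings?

Ransley cannot reach Sutton in two steps.
Quorn cannot reach Sutton, Jarrow in two steps.
Brixley cannot reach Sutton, Jarrow in two steps.
Eskra cannot reach Sutton, Jarrow in two steps.
Pendle reaches everyone (king).
Sutton reaches everyone (king).
Jarrow reaches everyone (king).
Ostley cannot reach Eskra, Sutton, Jarrow in two steps.
Norham cannot reach Quorn, Pendle, Sutton, Jarrow in two steps.
Kings: Pendle, Sutton, Jarrow — 3.

3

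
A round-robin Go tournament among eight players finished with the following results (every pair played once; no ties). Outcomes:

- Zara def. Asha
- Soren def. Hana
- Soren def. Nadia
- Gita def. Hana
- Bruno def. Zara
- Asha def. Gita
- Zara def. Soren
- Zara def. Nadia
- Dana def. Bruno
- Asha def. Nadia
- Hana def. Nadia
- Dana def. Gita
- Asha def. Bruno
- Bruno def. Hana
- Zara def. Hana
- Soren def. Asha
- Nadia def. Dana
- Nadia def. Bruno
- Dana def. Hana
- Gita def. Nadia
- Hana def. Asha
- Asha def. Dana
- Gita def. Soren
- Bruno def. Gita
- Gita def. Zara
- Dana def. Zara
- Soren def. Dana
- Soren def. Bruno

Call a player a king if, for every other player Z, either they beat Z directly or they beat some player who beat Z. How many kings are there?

Dana reaches everyone (king).
Soren reaches everyone (king).
Gita reaches everyone (king).
Nadia cannot reach Soren, Asha in two steps.
Hana cannot reach Soren, Zara in two steps.
Asha reaches everyone (king).
Bruno cannot reach Dana in two steps.
Zara reaches everyone (king).
Kings: Dana, Soren, Gita, Asha, Zara — 5.

5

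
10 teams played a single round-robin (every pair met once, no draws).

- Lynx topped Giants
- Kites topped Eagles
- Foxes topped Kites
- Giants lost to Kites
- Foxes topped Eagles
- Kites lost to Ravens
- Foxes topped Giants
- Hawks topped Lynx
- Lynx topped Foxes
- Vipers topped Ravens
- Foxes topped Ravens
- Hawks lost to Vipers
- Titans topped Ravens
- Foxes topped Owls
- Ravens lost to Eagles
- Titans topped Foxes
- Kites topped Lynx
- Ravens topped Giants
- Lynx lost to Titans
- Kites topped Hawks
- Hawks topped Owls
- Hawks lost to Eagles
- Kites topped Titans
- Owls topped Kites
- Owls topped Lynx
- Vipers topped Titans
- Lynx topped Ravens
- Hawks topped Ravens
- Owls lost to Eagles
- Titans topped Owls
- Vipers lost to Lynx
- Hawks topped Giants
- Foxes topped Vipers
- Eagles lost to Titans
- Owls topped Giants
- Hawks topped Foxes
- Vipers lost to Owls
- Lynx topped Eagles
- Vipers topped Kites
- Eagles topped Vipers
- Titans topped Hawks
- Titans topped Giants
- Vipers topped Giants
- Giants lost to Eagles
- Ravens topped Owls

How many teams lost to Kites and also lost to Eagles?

2

Kites beat: Eagles, Hawks, Lynx, Giants, Titans.
Eagles beat: Vipers, Hawks, Giants, Owls, Ravens.
Both beat: Hawks, Giants — 2.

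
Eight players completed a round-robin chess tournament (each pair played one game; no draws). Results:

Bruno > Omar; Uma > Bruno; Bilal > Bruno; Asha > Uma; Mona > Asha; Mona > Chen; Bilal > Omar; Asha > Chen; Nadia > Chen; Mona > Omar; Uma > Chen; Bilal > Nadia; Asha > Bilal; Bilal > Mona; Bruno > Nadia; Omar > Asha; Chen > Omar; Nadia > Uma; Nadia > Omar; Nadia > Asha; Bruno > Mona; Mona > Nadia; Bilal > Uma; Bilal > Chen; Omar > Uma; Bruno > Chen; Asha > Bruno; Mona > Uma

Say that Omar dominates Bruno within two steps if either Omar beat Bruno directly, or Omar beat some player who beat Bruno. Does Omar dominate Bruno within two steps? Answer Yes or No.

Omar did not beat Bruno directly.
Omar beat Asha, Uma. Of those, Asha beat Bruno.

Yes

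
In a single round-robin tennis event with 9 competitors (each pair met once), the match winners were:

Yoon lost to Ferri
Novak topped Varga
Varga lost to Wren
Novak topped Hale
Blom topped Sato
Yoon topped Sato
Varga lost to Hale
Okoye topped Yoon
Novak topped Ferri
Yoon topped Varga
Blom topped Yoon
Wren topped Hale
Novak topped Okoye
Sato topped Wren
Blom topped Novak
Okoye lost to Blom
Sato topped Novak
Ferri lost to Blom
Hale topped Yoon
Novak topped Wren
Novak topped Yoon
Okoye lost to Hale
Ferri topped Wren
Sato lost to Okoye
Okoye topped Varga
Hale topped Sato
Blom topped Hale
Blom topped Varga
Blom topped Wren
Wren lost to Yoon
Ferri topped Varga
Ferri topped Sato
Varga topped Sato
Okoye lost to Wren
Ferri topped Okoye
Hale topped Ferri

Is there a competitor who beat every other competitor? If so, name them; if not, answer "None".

Blom

Blom has 8 wins out of 8 opponents — a perfect record.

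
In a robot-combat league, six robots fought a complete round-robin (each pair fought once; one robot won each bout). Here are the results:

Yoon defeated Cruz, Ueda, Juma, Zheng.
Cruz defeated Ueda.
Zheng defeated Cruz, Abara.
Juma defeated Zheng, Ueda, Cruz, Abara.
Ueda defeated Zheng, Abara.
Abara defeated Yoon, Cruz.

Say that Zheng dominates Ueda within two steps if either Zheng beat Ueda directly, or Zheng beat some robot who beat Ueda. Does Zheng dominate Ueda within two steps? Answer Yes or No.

Zheng did not beat Ueda directly.
Zheng beat Abara, Cruz. Of those, Cruz beat Ueda.

Yes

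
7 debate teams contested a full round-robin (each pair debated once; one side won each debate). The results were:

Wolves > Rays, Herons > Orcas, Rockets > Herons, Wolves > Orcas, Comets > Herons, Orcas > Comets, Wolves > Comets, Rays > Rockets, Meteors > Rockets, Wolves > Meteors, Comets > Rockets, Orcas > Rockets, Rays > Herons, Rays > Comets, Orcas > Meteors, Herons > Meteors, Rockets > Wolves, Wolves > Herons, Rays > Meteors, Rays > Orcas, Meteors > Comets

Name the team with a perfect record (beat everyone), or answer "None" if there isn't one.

Highest win total is Wolves with 5 (out of 6 possible).
Wolves lost to Rockets, so no team went undefeated.

None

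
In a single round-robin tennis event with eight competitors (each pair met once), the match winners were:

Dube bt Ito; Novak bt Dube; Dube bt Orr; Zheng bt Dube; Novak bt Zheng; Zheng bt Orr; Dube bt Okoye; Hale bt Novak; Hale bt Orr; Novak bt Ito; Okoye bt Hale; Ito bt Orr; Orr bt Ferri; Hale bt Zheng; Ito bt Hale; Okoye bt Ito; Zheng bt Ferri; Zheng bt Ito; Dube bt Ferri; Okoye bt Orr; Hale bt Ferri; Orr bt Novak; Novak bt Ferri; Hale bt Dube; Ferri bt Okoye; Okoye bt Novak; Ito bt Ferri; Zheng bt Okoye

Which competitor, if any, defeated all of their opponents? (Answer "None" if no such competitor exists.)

None

Highest win total is Zheng with 5 (out of 7 possible).
Zheng lost to Novak, Hale, so no competitor went undefeated.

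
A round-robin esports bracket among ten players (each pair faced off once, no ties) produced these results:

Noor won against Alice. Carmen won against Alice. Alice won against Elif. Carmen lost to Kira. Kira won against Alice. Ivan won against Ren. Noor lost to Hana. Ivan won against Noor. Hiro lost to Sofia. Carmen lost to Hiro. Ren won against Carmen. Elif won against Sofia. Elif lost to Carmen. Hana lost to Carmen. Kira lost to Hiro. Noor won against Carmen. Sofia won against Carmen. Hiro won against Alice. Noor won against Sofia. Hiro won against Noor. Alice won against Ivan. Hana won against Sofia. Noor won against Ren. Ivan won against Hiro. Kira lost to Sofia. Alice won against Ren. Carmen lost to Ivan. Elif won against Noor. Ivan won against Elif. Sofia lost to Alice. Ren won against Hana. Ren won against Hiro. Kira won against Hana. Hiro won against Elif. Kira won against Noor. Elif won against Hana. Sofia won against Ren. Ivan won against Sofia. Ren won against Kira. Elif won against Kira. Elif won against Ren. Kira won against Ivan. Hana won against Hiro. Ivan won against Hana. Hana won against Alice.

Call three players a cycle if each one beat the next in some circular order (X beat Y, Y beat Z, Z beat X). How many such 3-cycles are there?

Win totals: Kira 5, Ivan 7, Ren 4, Carmen 3, Elif 5, Sofia 4, Noor 4, Alice 4, Hiro 5, Hana 4.
A player with w wins dominates both others in C(w,2) triples; summing gives 10 + 21 + 6 + 3 + 10 + 6 + 6 + 6 + 10 + 6 = 84 transitive triples.
Total triples C(10,3) = 120, so cyclic triples = 120 − 84 = 36.

36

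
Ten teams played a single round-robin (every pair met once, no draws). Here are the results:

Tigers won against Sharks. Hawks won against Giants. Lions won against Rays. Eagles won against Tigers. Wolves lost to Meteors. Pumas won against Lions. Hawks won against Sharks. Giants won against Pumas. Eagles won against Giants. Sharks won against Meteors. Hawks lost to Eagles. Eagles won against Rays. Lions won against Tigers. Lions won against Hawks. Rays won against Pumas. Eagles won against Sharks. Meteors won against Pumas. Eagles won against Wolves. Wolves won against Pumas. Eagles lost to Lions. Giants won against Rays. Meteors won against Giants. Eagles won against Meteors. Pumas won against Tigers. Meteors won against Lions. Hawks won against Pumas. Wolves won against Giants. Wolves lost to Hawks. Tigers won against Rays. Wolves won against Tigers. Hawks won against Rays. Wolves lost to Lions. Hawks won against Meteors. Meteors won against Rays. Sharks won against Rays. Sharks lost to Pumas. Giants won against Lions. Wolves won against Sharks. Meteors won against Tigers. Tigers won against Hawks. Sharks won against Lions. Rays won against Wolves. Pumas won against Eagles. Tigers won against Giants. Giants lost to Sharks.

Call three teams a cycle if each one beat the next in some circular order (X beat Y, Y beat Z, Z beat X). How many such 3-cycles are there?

Win totals: Wolves 4, Tigers 4, Rays 2, Meteors 6, Lions 5, Hawks 6, Giants 3, Sharks 4, Pumas 4, Eagles 7.
A team with w wins dominates both others in C(w,2) triples; summing gives 6 + 6 + 1 + 15 + 10 + 15 + 3 + 6 + 6 + 21 = 89 transitive triples.
Total triples C(10,3) = 120, so cyclic triples = 120 − 89 = 31.

31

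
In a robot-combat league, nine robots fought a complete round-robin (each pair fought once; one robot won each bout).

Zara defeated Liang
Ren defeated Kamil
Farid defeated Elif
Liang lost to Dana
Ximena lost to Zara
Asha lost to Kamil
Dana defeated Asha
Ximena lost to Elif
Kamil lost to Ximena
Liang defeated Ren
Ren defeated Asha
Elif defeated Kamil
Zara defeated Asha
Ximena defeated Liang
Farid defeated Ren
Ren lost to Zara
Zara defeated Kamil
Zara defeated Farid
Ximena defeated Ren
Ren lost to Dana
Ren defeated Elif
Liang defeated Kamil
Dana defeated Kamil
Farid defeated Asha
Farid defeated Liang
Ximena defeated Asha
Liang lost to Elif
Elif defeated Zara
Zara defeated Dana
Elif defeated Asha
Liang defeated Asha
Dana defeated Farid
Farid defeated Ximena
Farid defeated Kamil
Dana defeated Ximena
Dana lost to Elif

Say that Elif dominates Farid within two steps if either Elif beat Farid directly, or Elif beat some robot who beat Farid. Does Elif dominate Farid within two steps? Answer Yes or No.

Elif did not beat Farid directly.
Elif beat Zara, Kamil, Ximena, Asha, Liang, Dana. Of those, Zara beat Farid.

Yes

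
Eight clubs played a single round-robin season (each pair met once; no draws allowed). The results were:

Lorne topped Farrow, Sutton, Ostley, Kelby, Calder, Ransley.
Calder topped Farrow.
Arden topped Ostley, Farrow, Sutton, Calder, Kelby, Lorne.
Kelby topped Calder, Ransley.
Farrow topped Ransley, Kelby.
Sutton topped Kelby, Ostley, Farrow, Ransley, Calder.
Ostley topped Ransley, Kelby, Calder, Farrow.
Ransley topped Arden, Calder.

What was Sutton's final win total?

Sutton's results: beat Calder, Farrow, Ransley, Ostley, Kelby; lost to Arden, Lorne.
That is 5 wins.

5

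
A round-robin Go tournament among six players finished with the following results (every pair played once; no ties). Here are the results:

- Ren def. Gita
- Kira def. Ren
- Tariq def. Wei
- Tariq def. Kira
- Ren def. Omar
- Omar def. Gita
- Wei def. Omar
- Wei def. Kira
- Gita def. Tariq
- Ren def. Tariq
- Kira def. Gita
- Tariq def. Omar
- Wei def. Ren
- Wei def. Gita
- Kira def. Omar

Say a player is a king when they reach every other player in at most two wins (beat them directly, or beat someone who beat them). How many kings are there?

Tariq reaches everyone (king).
Kira cannot reach Wei in two steps.
Omar cannot reach Kira, Wei, Ren in two steps.
Wei reaches everyone (king).
Gita cannot reach Ren in two steps.
Ren reaches everyone (king).
Kings: Tariq, Wei, Ren — 3.

3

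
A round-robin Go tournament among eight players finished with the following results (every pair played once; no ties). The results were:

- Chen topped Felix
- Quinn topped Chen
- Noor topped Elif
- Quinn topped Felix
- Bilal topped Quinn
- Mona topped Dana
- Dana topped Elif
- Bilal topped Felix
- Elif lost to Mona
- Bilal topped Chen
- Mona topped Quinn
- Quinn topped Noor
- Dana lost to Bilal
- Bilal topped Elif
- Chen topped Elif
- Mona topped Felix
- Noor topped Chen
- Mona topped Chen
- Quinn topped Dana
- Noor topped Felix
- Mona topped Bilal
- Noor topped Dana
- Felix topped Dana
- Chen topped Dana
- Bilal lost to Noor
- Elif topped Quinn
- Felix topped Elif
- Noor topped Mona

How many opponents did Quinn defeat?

Quinn's results: beat Dana, Noor, Felix, Chen; lost to Elif, Bilal, Mona.
That is 4 wins.

4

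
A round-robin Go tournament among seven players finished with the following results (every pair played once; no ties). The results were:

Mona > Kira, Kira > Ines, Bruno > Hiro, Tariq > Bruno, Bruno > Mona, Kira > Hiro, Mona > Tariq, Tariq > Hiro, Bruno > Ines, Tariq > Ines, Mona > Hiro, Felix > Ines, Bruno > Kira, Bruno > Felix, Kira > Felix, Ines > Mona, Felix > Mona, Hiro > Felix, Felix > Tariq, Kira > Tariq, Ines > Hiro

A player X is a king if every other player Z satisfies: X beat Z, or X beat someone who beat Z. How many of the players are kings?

5

Ines cannot reach Bruno in two steps.
Kira reaches everyone (king).
Felix reaches everyone (king).
Hiro cannot reach Kira, Bruno in two steps.
Mona reaches everyone (king).
Tariq reaches everyone (king).
Bruno reaches everyone (king).
Kings: Kira, Felix, Mona, Tariq, Bruno — 5.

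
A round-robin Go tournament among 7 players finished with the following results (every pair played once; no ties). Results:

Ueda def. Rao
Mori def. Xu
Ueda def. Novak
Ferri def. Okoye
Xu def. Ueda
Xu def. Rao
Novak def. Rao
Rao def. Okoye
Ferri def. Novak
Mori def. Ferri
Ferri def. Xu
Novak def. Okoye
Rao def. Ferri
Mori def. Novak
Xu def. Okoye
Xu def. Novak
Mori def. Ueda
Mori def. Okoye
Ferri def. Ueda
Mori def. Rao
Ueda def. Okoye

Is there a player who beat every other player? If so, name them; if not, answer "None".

Mori

Mori has 6 wins out of 6 opponents — a perfect record.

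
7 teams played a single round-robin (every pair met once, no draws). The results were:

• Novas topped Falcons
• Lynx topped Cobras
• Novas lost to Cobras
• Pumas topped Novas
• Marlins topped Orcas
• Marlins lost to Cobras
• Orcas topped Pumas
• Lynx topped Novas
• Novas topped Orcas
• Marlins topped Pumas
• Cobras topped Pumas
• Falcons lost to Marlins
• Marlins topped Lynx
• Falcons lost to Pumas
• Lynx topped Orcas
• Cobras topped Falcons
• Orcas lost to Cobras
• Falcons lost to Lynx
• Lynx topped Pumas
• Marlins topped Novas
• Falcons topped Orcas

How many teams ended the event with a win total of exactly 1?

2

Win totals: Novas 2, Lynx 5, Falcons 1, Cobras 5, Marlins 5, Orcas 1, Pumas 2.
Exactly 1: Falcons, Orcas — 2 teams.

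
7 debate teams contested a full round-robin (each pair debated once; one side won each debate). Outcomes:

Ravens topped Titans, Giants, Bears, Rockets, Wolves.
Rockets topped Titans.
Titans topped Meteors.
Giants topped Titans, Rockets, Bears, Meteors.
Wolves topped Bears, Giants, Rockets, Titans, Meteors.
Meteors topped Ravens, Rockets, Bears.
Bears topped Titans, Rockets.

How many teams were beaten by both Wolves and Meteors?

Wolves beat: Rockets, Meteors, Giants, Titans, Bears.
Meteors beat: Rockets, Ravens, Bears.
Both beat: Rockets, Bears — 2.

2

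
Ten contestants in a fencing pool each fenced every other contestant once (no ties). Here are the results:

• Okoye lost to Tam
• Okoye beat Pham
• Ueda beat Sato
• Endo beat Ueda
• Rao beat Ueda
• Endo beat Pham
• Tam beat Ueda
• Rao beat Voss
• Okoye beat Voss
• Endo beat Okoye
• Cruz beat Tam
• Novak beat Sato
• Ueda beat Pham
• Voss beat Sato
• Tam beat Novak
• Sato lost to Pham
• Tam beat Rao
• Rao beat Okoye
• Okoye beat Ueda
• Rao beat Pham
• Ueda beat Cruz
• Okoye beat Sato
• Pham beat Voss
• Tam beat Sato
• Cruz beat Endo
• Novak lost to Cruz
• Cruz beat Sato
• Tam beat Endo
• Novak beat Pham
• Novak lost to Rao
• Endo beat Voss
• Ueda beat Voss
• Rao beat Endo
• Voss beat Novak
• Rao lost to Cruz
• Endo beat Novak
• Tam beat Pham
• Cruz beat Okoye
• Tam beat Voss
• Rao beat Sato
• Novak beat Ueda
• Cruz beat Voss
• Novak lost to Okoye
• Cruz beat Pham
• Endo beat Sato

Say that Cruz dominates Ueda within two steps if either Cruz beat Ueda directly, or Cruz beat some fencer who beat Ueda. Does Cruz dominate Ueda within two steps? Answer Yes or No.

Yes

Cruz did not beat Ueda directly.
Cruz beat Rao, Endo, Sato, Tam, Novak, Voss, Okoye, Pham. Of those, Rao beat Ueda.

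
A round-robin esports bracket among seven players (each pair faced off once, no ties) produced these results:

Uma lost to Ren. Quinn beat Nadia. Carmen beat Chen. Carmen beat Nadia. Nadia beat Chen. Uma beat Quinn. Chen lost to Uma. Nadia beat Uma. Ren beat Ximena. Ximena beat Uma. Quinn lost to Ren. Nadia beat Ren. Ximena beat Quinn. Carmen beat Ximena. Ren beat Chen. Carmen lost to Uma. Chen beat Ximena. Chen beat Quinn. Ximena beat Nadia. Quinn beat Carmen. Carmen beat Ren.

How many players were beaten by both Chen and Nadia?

Chen beat: Ximena, Quinn.
Nadia beat: Uma, Chen, Ren.
No one was beaten by both.

0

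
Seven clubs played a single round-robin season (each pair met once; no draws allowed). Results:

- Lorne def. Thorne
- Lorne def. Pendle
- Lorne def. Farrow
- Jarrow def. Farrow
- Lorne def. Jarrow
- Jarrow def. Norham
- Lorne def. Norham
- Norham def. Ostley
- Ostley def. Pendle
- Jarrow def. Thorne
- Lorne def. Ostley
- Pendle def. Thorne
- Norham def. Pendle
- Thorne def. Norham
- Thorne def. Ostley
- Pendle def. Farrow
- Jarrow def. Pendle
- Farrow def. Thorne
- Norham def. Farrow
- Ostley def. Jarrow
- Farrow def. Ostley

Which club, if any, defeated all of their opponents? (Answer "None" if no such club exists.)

Lorne

Lorne has 6 wins out of 6 opponents — a perfect record.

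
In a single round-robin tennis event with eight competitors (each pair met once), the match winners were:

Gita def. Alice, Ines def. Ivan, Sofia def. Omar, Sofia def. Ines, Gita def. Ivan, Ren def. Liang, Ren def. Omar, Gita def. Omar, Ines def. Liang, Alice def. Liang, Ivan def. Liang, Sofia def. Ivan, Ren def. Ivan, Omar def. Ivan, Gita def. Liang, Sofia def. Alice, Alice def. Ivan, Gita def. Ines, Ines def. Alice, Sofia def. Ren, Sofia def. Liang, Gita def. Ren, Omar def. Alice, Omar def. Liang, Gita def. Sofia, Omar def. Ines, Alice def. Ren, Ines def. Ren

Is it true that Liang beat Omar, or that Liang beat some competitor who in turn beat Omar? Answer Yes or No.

Liang did not beat Omar directly.
Liang beat no one, so there is no intermediate competitor.

No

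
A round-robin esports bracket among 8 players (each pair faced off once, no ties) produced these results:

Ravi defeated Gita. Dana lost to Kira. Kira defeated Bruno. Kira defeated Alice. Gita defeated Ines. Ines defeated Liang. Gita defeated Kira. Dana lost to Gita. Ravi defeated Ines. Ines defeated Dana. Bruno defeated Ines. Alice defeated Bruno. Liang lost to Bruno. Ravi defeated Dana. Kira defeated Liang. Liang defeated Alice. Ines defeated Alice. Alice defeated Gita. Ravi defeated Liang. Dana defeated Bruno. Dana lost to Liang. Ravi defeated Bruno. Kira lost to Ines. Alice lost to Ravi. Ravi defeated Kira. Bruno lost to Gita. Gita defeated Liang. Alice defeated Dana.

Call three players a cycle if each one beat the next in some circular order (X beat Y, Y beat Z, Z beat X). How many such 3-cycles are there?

Win totals: Bruno 2, Ravi 7, Ines 4, Dana 1, Gita 5, Liang 2, Kira 4, Alice 3.
A player with w wins dominates both others in C(w,2) triples; summing gives 1 + 21 + 6 + 0 + 10 + 1 + 6 + 3 = 48 transitive triples.
Total triples C(8,3) = 56, so cyclic triples = 56 − 48 = 8.

8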